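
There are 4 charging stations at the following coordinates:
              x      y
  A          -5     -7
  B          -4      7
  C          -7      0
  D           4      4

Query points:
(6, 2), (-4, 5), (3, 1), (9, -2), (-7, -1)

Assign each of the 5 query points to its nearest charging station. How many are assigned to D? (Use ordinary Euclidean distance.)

(6, 2) — d² to each: A:202, B:125, C:173, D:8 → nearest is D
(-4, 5) — d² to each: A:145, B:4, C:34, D:65 → nearest is B
(3, 1) — d² to each: A:128, B:85, C:101, D:10 → nearest is D
(9, -2) — d² to each: A:221, B:250, C:260, D:61 → nearest is D
(-7, -1) — d² to each: A:40, B:73, C:1, D:146 → nearest is C
3 of the 5 points have D as nearest.

3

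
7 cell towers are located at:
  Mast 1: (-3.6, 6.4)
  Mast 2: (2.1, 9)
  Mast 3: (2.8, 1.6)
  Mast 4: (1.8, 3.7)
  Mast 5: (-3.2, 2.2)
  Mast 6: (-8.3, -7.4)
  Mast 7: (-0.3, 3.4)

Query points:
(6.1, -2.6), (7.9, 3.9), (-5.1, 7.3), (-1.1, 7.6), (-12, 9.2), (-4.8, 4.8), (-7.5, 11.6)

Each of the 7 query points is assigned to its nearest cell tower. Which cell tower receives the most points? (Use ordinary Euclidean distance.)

Mast 1

(6.1, -2.6) — d² to each: Mast 1:175.09, Mast 2:150.56, Mast 3:28.53, Mast 4:58.18, Mast 5:109.53, Mast 6:230.4, Mast 7:76.96 → nearest is Mast 3
(7.9, 3.9) — d² to each: Mast 1:138.5, Mast 2:59.65, Mast 3:31.3, Mast 4:37.25, Mast 5:126.1, Mast 6:390.13, Mast 7:67.49 → nearest is Mast 3
(-5.1, 7.3) — d² to each: Mast 1:3.06, Mast 2:54.73, Mast 3:94.9, Mast 4:60.57, Mast 5:29.62, Mast 6:226.33, Mast 7:38.25 → nearest is Mast 1
(-1.1, 7.6) — d² to each: Mast 1:7.69, Mast 2:12.2, Mast 3:51.21, Mast 4:23.62, Mast 5:33.57, Mast 6:276.84, Mast 7:18.28 → nearest is Mast 1
(-12, 9.2) — d² to each: Mast 1:78.4, Mast 2:198.85, Mast 3:276.8, Mast 4:220.69, Mast 5:126.44, Mast 6:289.25, Mast 7:170.53 → nearest is Mast 1
(-4.8, 4.8) — d² to each: Mast 1:4, Mast 2:65.25, Mast 3:68, Mast 4:44.77, Mast 5:9.32, Mast 6:161.09, Mast 7:22.21 → nearest is Mast 1
(-7.5, 11.6) — d² to each: Mast 1:42.25, Mast 2:98.92, Mast 3:206.09, Mast 4:148.9, Mast 5:106.85, Mast 6:361.64, Mast 7:119.08 → nearest is Mast 1
Tally — Mast 1:5, Mast 3:2. Mast 1 captures the most (5).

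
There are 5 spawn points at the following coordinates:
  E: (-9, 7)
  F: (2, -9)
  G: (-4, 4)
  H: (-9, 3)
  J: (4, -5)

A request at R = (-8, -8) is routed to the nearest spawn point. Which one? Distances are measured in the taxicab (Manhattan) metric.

F

d(R,E) = 1 + 15 = 16
d(R,F) = 10 + 1 = 11
d(R,G) = 4 + 12 = 16
d(R,H) = 1 + 11 = 12
d(R,J) = 12 + 3 = 15
F is nearest.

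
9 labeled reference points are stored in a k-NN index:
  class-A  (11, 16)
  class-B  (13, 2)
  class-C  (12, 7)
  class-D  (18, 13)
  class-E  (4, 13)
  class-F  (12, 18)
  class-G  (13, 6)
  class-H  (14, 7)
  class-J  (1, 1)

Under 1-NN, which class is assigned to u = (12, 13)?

Compare squared distances (the ordering matches that of the actual distances):
d²(u, class-A) = (12−11)² + (13−16)² = 1 + 9 = 10
d²(u, class-B) = (12−13)² + (13−2)² = 1 + 121 = 122
d²(u, class-C) = (12−12)² + (13−7)² = 0 + 36 = 36
d²(u, class-D) = (12−18)² + (13−13)² = 36 + 0 = 36
d²(u, class-E) = (12−4)² + (13−13)² = 64 + 0 = 64
d²(u, class-F) = (12−12)² + (13−18)² = 0 + 25 = 25
d²(u, class-G) = (12−13)² + (13−6)² = 1 + 49 = 50
d²(u, class-H) = (12−14)² + (13−7)² = 4 + 36 = 40
d²(u, class-J) = (12−1)² + (13−1)² = 121 + 144 = 265
The smallest is to class-A, so u lies in the Voronoi region of class-A.

class-A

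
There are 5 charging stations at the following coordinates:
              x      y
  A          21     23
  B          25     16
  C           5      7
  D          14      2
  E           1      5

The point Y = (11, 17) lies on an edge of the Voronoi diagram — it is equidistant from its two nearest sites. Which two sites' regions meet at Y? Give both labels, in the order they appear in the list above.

Squared distances from Y to each site:
|YA|² = (11−21)² + (17−23)² = 100 + 36 = 136
|YB|² = (11−25)² + (17−16)² = 196 + 1 = 197
|YC|² = (11−5)² + (17−7)² = 36 + 100 = 136
|YD|² = (11−14)² + (17−2)² = 9 + 225 = 234
|YE|² = (11−1)² + (17−5)² = 100 + 144 = 244
Y is equidistant from A and C (both at squared distance 136), and every other site is strictly farther — so Y lies on the A–C Voronoi edge.

A and C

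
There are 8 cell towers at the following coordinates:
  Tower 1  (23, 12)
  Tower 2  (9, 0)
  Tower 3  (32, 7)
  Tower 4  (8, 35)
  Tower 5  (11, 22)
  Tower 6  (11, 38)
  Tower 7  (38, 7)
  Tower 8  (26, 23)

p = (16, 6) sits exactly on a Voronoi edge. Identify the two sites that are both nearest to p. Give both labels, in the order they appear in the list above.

Squared distances from p to each site:
d²(p, Tower 1) = (16−23)² + (6−12)² = 49 + 36 = 85
d²(p, Tower 2) = (16−9)² + (6−0)² = 49 + 36 = 85
d²(p, Tower 3) = (16−32)² + (6−7)² = 256 + 1 = 257
d²(p, Tower 4) = (16−8)² + (6−35)² = 64 + 841 = 905
d²(p, Tower 5) = (16−11)² + (6−22)² = 25 + 256 = 281
d²(p, Tower 6) = (16−11)² + (6−38)² = 25 + 1024 = 1049
d²(p, Tower 7) = (16−38)² + (6−7)² = 484 + 1 = 485
d²(p, Tower 8) = (16−26)² + (6−23)² = 100 + 289 = 389
p is equidistant from Tower 1 and Tower 2 (both at squared distance 85), and every other site is strictly farther — so p lies on the Tower 1–Tower 2 Voronoi edge.

Tower 1 and Tower 2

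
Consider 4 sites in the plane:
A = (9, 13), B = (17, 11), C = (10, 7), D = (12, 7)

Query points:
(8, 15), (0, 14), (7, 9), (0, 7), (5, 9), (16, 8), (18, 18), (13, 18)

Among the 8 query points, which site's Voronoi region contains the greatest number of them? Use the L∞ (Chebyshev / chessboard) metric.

A

(8, 15) — d to each: A:2, B:9, C:8, D:8 → nearest is A
(0, 14) — d to each: A:9, B:17, C:10, D:12 → nearest is A
(7, 9) — d to each: A:4, B:10, C:3, D:5 → nearest is C
(0, 7) — d to each: A:9, B:17, C:10, D:12 → nearest is A
(5, 9) — d to each: A:4, B:12, C:5, D:7 → nearest is A
(16, 8) — d to each: A:7, B:3, C:6, D:4 → nearest is B
(18, 18) — d to each: A:9, B:7, C:11, D:11 → nearest is B
(13, 18) — d to each: A:5, B:7, C:11, D:11 → nearest is A
Tally — A:5, B:2, C:1. A captures the most (5).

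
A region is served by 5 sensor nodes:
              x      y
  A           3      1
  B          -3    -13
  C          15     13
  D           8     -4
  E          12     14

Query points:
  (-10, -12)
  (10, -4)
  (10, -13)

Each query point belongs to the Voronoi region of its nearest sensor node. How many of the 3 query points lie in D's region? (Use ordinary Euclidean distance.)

(-10, -12) — d² to each: A:338, B:50, C:1250, D:388, E:1160 → nearest is B
(10, -4) — d² to each: A:74, B:250, C:314, D:4, E:328 → nearest is D
(10, -13) — d² to each: A:245, B:169, C:701, D:85, E:733 → nearest is D
2 of the 3 points have D as nearest.

2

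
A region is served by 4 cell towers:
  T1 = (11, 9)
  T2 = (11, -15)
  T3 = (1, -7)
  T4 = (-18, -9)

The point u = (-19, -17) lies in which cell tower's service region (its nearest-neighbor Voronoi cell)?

Compare squared distances (the ordering matches that of the actual distances):
|uT1|² = (-19−11)² + (-17−9)² = 900 + 676 = 1576
|uT2|² = (-19−11)² + (-17−(-15))² = 900 + 4 = 904
|uT3|² = (-19−1)² + (-17−(-7))² = 400 + 100 = 500
|uT4|² = (-19−(-18))² + (-17−(-9))² = 1 + 64 = 65
T4 is nearest.

T4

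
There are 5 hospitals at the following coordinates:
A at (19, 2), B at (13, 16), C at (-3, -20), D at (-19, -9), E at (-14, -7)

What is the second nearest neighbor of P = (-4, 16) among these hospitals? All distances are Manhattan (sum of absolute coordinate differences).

E

d(P,A) = |-4−19| + |16−2| = 23 + 14 = 37
d(P,B) = |-4−13| + |16−16| = 17 + 0 = 17
d(P,C) = |-4−(-3)| + |16−(-20)| = 1 + 36 = 37
d(P,D) = |-4−(-19)| + |16−(-9)| = 15 + 25 = 40
d(P,E) = |-4−(-14)| + |16−(-7)| = 10 + 23 = 33
Sorted ascending: B, E, A, … — the second-nearest is E.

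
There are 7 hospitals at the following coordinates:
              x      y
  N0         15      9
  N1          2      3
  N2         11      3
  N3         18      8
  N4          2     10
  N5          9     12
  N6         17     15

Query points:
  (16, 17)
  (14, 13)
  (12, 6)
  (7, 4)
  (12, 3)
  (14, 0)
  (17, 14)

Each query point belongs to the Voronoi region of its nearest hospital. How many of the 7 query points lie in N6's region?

(16, 17) — d² to each: N0:65, N1:392, N2:221, N3:85, N4:245, N5:74, N6:5 → nearest is N6
(14, 13) — d² to each: N0:17, N1:244, N2:109, N3:41, N4:153, N5:26, N6:13 → nearest is N6
(12, 6) — d² to each: N0:18, N1:109, N2:10, N3:40, N4:116, N5:45, N6:106 → nearest is N2
(7, 4) — d² to each: N0:89, N1:26, N2:17, N3:137, N4:61, N5:68, N6:221 → nearest is N2
(12, 3) — d² to each: N0:45, N1:100, N2:1, N3:61, N4:149, N5:90, N6:169 → nearest is N2
(14, 0) — d² to each: N0:82, N1:153, N2:18, N3:80, N4:244, N5:169, N6:234 → nearest is N2
(17, 14) — d² to each: N0:29, N1:346, N2:157, N3:37, N4:241, N5:68, N6:1 → nearest is N6
3 of the 7 points have N6 as nearest.

3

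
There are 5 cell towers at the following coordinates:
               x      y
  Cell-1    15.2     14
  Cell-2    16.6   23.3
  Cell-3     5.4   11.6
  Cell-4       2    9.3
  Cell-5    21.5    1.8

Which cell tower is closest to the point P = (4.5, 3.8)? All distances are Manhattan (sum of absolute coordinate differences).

d(P, Cell-1) = |4.5−15.2| + |3.8−14| = 10.7 + 10.2 = 20.9
d(P, Cell-2) = |4.5−16.6| + |3.8−23.3| = 12.1 + 19.5 = 31.6
d(P, Cell-3) = |4.5−5.4| + |3.8−11.6| = 0.9 + 7.8 = 8.7
d(P, Cell-4) = |4.5−2| + |3.8−9.3| = 2.5 + 5.5 = 8
d(P, Cell-5) = |4.5−21.5| + |3.8−1.8| = 17 + 2 = 19
Minimum is at Cell-4.

Cell-4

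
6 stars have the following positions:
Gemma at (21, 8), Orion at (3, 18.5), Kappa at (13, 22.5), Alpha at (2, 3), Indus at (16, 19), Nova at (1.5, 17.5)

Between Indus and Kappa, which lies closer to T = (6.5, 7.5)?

Compare squared distances:
d²(T, Indus) = (6.5−16)² + (7.5−19)² = 90.25 + 132.25 = 222.5
d²(T, Kappa) = (6.5−13)² + (7.5−22.5)² = 42.25 + 225 = 267.25
222.5 < 267.25, so Indus is closer.

Indus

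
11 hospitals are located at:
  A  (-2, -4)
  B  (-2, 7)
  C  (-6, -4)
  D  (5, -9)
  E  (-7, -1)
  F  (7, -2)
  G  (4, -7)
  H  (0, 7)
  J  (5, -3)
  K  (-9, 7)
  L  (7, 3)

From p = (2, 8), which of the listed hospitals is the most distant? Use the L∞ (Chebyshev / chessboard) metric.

d(p,A) = max(4, 12) = 12
d(p,B) = max(4, 1) = 4
d(p,C) = max(8, 12) = 12
d(p,D) = max(3, 17) = 17
d(p,E) = max(9, 9) = 9
d(p,F) = max(5, 10) = 10
d(p,G) = max(2, 15) = 15
d(p,H) = max(2, 1) = 2
d(p,J) = max(3, 11) = 11
d(p,K) = max(11, 1) = 11
d(p,L) = max(5, 5) = 5
The largest is to D.

D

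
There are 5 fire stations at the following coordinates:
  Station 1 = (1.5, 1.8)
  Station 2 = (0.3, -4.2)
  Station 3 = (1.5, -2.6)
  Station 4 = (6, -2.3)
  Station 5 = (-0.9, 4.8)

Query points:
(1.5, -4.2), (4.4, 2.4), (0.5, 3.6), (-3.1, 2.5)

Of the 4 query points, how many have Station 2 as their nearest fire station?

1

(1.5, -4.2) — d² to each: Station 1:36, Station 2:1.44, Station 3:2.56, Station 4:23.86, Station 5:86.76 → nearest is Station 2
(4.4, 2.4) — d² to each: Station 1:8.77, Station 2:60.37, Station 3:33.41, Station 4:24.65, Station 5:33.85 → nearest is Station 1
(0.5, 3.6) — d² to each: Station 1:4.24, Station 2:60.88, Station 3:39.44, Station 4:65.06, Station 5:3.4 → nearest is Station 5
(-3.1, 2.5) — d² to each: Station 1:21.65, Station 2:56.45, Station 3:47.17, Station 4:105.85, Station 5:10.13 → nearest is Station 5
1 of the 4 points has Station 2 as nearest.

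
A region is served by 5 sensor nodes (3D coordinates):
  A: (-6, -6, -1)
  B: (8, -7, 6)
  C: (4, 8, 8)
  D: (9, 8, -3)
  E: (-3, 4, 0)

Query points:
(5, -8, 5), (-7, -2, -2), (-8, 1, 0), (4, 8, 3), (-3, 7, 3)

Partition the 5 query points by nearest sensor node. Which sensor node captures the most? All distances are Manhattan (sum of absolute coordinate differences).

(5, -8, 5) — d to each: A:19, B:5, C:20, D:28, E:25 → nearest is B
(-7, -2, -2) — d to each: A:6, B:28, C:31, D:27, E:12 → nearest is A
(-8, 1, 0) — d to each: A:10, B:30, C:27, D:27, E:8 → nearest is E
(4, 8, 3) — d to each: A:28, B:22, C:5, D:11, E:14 → nearest is C
(-3, 7, 3) — d to each: A:20, B:28, C:13, D:19, E:6 → nearest is E
Tally — A:1, B:1, C:1, E:2. E captures the most (2).

E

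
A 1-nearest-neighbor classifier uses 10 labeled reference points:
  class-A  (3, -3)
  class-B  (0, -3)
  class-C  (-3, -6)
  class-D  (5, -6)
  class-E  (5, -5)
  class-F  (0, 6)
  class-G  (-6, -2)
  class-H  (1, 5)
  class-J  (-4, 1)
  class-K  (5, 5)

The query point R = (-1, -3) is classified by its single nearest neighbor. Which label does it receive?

Compare squared distances (the ordering matches that of the actual distances):
d²(R, class-A) = 16 + 0 = 16
d²(R, class-B) = 1 + 0 = 1
d²(R, class-C) = 4 + 9 = 13
d²(R, class-D) = 36 + 9 = 45
d²(R, class-E) = 36 + 4 = 40
d²(R, class-F) = 1 + 81 = 82
d²(R, class-G) = 25 + 1 = 26
d²(R, class-H) = 4 + 64 = 68
d²(R, class-J) = 9 + 16 = 25
d²(R, class-K) = 36 + 64 = 100
class-B is nearest.

class-B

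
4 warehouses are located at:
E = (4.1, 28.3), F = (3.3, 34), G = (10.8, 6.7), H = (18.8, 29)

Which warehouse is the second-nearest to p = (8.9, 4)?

E

Squared Euclidean distances:
|pE|² = (8.9−4.1)² + (4−28.3)² = 23.04 + 590.49 = 613.53
|pF|² = (8.9−3.3)² + (4−34)² = 31.36 + 900 = 931.36
|pG|² = (8.9−10.8)² + (4−6.7)² = 3.61 + 7.29 = 10.9
|pH|² = (8.9−18.8)² + (4−29)² = 98.01 + 625 = 723.01
Sorted ascending: G, E, H, … — the second-nearest is E.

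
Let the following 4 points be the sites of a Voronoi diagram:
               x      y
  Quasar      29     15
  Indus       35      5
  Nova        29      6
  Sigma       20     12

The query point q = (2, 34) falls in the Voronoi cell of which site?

Compare squared distances (the ordering matches that of the actual distances):
d²(q, Quasar) = (2−29)² + (34−15)² = 729 + 361 = 1090
d²(q, Indus) = (2−35)² + (34−5)² = 1089 + 841 = 1930
d²(q, Nova) = (2−29)² + (34−6)² = 729 + 784 = 1513
d²(q, Sigma) = (2−20)² + (34−12)² = 324 + 484 = 808
Sigma is nearest.

Sigma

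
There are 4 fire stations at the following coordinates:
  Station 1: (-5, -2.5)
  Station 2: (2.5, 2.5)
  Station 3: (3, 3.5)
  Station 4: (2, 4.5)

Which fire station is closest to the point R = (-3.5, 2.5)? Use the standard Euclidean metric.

Since √ is increasing, it suffices to compare squared distances:
d²(R, Station 1) = 2.25 + 25 = 27.25
d²(R, Station 2) = 36 + 0 = 36
d²(R, Station 3) = 42.25 + 1 = 43.25
d²(R, Station 4) = 30.25 + 4 = 34.25
Minimum is at Station 1.

Station 1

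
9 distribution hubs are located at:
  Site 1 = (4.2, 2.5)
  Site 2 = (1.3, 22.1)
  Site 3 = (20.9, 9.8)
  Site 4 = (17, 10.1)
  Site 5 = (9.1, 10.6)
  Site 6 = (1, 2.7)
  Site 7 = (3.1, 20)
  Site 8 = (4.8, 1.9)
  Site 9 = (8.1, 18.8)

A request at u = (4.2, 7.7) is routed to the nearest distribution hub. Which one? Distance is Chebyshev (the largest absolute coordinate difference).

Site 5

d(u, Site 1) = max(0, 5.2) = 5.2
d(u, Site 2) = max(2.9, 14.4) = 14.4
d(u, Site 3) = max(16.7, 2.1) = 16.7
d(u, Site 4) = max(12.8, 2.4) = 12.8
d(u, Site 5) = max(4.9, 2.9) = 4.9
d(u, Site 6) = max(3.2, 5) = 5
d(u, Site 7) = max(1.1, 12.3) = 12.3
d(u, Site 8) = max(0.6, 5.8) = 5.8
d(u, Site 9) = max(3.9, 11.1) = 11.1
Site 5 is nearest.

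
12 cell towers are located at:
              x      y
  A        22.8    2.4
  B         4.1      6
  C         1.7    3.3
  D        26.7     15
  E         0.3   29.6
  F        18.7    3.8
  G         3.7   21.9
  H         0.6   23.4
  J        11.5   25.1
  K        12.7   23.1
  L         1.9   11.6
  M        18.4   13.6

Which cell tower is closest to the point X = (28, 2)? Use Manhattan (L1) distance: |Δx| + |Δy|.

d(X,A) = |28−22.8| + |2−2.4| = 5.2 + 0.4 = 5.6
d(X,B) = |28−4.1| + |2−6| = 23.9 + 4 = 27.9
d(X,C) = |28−1.7| + |2−3.3| = 26.3 + 1.3 = 27.6
d(X,D) = |28−26.7| + |2−15| = 1.3 + 13 = 14.3
d(X,E) = |28−0.3| + |2−29.6| = 27.7 + 27.6 = 55.3
d(X,F) = |28−18.7| + |2−3.8| = 9.3 + 1.8 = 11.1
d(X,G) = |28−3.7| + |2−21.9| = 24.3 + 19.9 = 44.2
d(X,H) = |28−0.6| + |2−23.4| = 27.4 + 21.4 = 48.8
d(X,J) = |28−11.5| + |2−25.1| = 16.5 + 23.1 = 39.6
d(X,K) = |28−12.7| + |2−23.1| = 15.3 + 21.1 = 36.4
d(X,L) = |28−1.9| + |2−11.6| = 26.1 + 9.6 = 35.7
d(X,M) = |28−18.4| + |2−13.6| = 9.6 + 11.6 = 21.2
A is nearest.

A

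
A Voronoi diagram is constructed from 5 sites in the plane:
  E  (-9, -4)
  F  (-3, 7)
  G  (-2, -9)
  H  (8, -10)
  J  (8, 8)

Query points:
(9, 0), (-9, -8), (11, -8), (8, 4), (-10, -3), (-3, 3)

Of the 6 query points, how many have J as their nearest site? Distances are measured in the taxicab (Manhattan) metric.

2

(9, 0) — d to each: E:22, F:19, G:20, H:11, J:9 → nearest is J
(-9, -8) — d to each: E:4, F:21, G:8, H:19, J:33 → nearest is E
(11, -8) — d to each: E:24, F:29, G:14, H:5, J:19 → nearest is H
(8, 4) — d to each: E:25, F:14, G:23, H:14, J:4 → nearest is J
(-10, -3) — d to each: E:2, F:17, G:14, H:25, J:29 → nearest is E
(-3, 3) — d to each: E:13, F:4, G:13, H:24, J:16 → nearest is F
2 of the 6 points have J as nearest.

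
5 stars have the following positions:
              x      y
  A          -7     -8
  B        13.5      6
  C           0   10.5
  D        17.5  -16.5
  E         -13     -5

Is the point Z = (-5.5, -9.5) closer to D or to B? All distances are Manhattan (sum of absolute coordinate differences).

d(Z,D) = |-5.5−17.5| + |-9.5−(-16.5)| = 23 + 7 = 30
d(Z,B) = |-5.5−13.5| + |-9.5−6| = 19 + 15.5 = 34.5
30 < 34.5, so D is closer.

D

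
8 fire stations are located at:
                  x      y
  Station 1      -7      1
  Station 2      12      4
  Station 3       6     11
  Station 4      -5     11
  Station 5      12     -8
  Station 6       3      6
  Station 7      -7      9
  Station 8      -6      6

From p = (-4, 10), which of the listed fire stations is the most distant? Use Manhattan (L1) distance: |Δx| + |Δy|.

Station 5

d(p, Station 1) = |-4−(-7)| + |10−1| = 3 + 9 = 12
d(p, Station 2) = |-4−12| + |10−4| = 16 + 6 = 22
d(p, Station 3) = |-4−6| + |10−11| = 10 + 1 = 11
d(p, Station 4) = |-4−(-5)| + |10−11| = 1 + 1 = 2
d(p, Station 5) = |-4−12| + |10−(-8)| = 16 + 18 = 34
d(p, Station 6) = |-4−3| + |10−6| = 7 + 4 = 11
d(p, Station 7) = |-4−(-7)| + |10−9| = 3 + 1 = 4
d(p, Station 8) = |-4−(-6)| + |10−6| = 2 + 4 = 6
The largest is to Station 5.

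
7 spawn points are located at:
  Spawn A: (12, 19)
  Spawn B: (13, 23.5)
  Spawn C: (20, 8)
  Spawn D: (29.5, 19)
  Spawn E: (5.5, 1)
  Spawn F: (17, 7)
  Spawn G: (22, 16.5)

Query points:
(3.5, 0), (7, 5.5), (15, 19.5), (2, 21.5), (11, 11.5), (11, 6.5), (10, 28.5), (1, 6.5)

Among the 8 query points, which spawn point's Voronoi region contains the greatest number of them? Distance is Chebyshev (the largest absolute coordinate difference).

Spawn E

(3.5, 0) — d to each: Spawn A:19, Spawn B:23.5, Spawn C:16.5, Spawn D:26, Spawn E:2, Spawn F:13.5, Spawn G:18.5 → nearest is Spawn E
(7, 5.5) — d to each: Spawn A:13.5, Spawn B:18, Spawn C:13, Spawn D:22.5, Spawn E:4.5, Spawn F:10, Spawn G:15 → nearest is Spawn E
(15, 19.5) — d to each: Spawn A:3, Spawn B:4, Spawn C:11.5, Spawn D:14.5, Spawn E:18.5, Spawn F:12.5, Spawn G:7 → nearest is Spawn A
(2, 21.5) — d to each: Spawn A:10, Spawn B:11, Spawn C:18, Spawn D:27.5, Spawn E:20.5, Spawn F:15, Spawn G:20 → nearest is Spawn A
(11, 11.5) — d to each: Spawn A:7.5, Spawn B:12, Spawn C:9, Spawn D:18.5, Spawn E:10.5, Spawn F:6, Spawn G:11 → nearest is Spawn F
(11, 6.5) — d to each: Spawn A:12.5, Spawn B:17, Spawn C:9, Spawn D:18.5, Spawn E:5.5, Spawn F:6, Spawn G:11 → nearest is Spawn E
(10, 28.5) — d to each: Spawn A:9.5, Spawn B:5, Spawn C:20.5, Spawn D:19.5, Spawn E:27.5, Spawn F:21.5, Spawn G:12 → nearest is Spawn B
(1, 6.5) — d to each: Spawn A:12.5, Spawn B:17, Spawn C:19, Spawn D:28.5, Spawn E:5.5, Spawn F:16, Spawn G:21 → nearest is Spawn E
Tally — Spawn A:2, Spawn B:1, Spawn E:4, Spawn F:1. Spawn E captures the most (4).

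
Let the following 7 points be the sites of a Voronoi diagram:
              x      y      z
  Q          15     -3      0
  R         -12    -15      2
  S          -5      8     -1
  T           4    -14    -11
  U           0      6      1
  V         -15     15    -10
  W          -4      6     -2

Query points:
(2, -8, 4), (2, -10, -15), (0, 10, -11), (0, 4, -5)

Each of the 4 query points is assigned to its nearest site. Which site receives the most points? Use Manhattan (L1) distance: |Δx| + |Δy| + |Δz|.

(2, -8, 4) — d to each: Q:22, R:23, S:28, T:23, U:19, V:54, W:26 → nearest is U
(2, -10, -15) — d to each: Q:35, R:36, S:39, T:10, U:34, V:47, W:35 → nearest is T
(0, 10, -11) — d to each: Q:39, R:50, S:17, T:28, U:16, V:21, W:17 → nearest is U
(0, 4, -5) — d to each: Q:27, R:38, S:13, T:28, U:8, V:31, W:9 → nearest is U
Tally — T:1, U:3. U captures the most (3).

U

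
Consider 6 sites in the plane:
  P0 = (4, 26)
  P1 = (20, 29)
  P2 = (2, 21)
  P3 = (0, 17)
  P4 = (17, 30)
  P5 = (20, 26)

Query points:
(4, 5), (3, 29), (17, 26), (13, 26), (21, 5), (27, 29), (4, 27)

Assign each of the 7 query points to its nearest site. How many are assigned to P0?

2

(4, 5) — d² to each: P0:441, P1:832, P2:260, P3:160, P4:794, P5:697 → nearest is P3
(3, 29) — d² to each: P0:10, P1:289, P2:65, P3:153, P4:197, P5:298 → nearest is P0
(17, 26) — d² to each: P0:169, P1:18, P2:250, P3:370, P4:16, P5:9 → nearest is P5
(13, 26) — d² to each: P0:81, P1:58, P2:146, P3:250, P4:32, P5:49 → nearest is P4
(21, 5) — d² to each: P0:730, P1:577, P2:617, P3:585, P4:641, P5:442 → nearest is P5
(27, 29) — d² to each: P0:538, P1:49, P2:689, P3:873, P4:101, P5:58 → nearest is P1
(4, 27) — d² to each: P0:1, P1:260, P2:40, P3:116, P4:178, P5:257 → nearest is P0
2 of the 7 points have P0 as nearest.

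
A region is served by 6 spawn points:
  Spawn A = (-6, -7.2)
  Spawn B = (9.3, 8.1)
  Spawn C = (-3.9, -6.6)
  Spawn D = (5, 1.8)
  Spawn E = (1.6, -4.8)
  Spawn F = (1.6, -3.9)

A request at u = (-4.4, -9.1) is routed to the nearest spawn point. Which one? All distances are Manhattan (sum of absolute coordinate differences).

Spawn C

d(u, Spawn A) = 1.6 + 1.9 = 3.5
d(u, Spawn B) = 13.7 + 17.2 = 30.9
d(u, Spawn C) = 0.5 + 2.5 = 3
d(u, Spawn D) = 9.4 + 10.9 = 20.3
d(u, Spawn E) = 6 + 4.3 = 10.3
d(u, Spawn F) = 6 + 5.2 = 11.2
The smallest is to Spawn C, so u lies in the Voronoi region of Spawn C.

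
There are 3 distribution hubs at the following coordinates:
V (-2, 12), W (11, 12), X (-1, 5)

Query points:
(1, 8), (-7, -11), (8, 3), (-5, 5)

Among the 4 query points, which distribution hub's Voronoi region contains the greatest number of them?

(1, 8) — d² to each: V:25, W:116, X:13 → nearest is X
(-7, -11) — d² to each: V:554, W:853, X:292 → nearest is X
(8, 3) — d² to each: V:181, W:90, X:85 → nearest is X
(-5, 5) — d² to each: V:58, W:305, X:16 → nearest is X
Tally — X:4. X captures the most (4).

X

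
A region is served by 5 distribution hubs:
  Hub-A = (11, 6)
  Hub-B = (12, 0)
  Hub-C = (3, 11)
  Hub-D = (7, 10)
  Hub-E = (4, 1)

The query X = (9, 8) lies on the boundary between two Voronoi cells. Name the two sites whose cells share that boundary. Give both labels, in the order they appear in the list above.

Hub-A and Hub-D

Squared distances from X to each site:
d²(X, Hub-A) = (9−11)² + (8−6)² = 4 + 4 = 8
d²(X, Hub-B) = (9−12)² + (8−0)² = 9 + 64 = 73
d²(X, Hub-C) = (9−3)² + (8−11)² = 36 + 9 = 45
d²(X, Hub-D) = (9−7)² + (8−10)² = 4 + 4 = 8
d²(X, Hub-E) = (9−4)² + (8−1)² = 25 + 49 = 74
X is equidistant from Hub-A and Hub-D (both at squared distance 8), and every other site is strictly farther — so X lies on the Hub-A–Hub-D Voronoi edge.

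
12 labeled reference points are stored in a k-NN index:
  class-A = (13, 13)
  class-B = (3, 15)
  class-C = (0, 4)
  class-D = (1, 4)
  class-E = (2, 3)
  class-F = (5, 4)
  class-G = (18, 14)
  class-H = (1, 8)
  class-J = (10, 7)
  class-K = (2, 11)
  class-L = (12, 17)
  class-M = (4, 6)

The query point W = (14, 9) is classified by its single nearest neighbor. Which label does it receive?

Compare squared distances (the ordering matches that of the actual distances):
d²(W, class-A) = 1 + 16 = 17
d²(W, class-B) = 121 + 36 = 157
d²(W, class-C) = 196 + 25 = 221
d²(W, class-D) = 169 + 25 = 194
d²(W, class-E) = 144 + 36 = 180
d²(W, class-F) = 81 + 25 = 106
d²(W, class-G) = 16 + 25 = 41
d²(W, class-H) = 169 + 1 = 170
d²(W, class-J) = 16 + 4 = 20
d²(W, class-K) = 144 + 4 = 148
d²(W, class-L) = 4 + 64 = 68
d²(W, class-M) = 100 + 9 = 109
Minimum is at class-A.

class-A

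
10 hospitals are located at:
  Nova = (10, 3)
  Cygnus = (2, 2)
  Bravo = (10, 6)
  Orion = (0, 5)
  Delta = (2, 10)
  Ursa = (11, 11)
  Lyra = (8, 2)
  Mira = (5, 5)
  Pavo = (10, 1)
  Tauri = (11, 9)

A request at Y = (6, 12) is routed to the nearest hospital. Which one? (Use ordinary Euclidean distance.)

Since √ is increasing, it suffices to compare squared distances:
d²(Y, Nova) = (6−10)² + (12−3)² = 16 + 81 = 97
d²(Y, Cygnus) = (6−2)² + (12−2)² = 16 + 100 = 116
d²(Y, Bravo) = (6−10)² + (12−6)² = 16 + 36 = 52
d²(Y, Orion) = (6−0)² + (12−5)² = 36 + 49 = 85
d²(Y, Delta) = (6−2)² + (12−10)² = 16 + 4 = 20
d²(Y, Ursa) = (6−11)² + (12−11)² = 25 + 1 = 26
d²(Y, Lyra) = (6−8)² + (12−2)² = 4 + 100 = 104
d²(Y, Mira) = (6−5)² + (12−5)² = 1 + 49 = 50
d²(Y, Pavo) = (6−10)² + (12−1)² = 16 + 121 = 137
d²(Y, Tauri) = (6−11)² + (12−9)² = 25 + 9 = 34
The smallest is to Delta, so Y lies in the Voronoi region of Delta.

Delta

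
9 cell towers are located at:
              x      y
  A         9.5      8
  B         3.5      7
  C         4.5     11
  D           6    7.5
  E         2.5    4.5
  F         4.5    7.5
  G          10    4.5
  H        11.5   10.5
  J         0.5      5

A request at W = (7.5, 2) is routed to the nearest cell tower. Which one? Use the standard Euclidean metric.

G

Compare squared distances (the ordering matches that of the actual distances):
|WA|² = (7.5−9.5)² + (2−8)² = 4 + 36 = 40
|WB|² = (7.5−3.5)² + (2−7)² = 16 + 25 = 41
|WC|² = (7.5−4.5)² + (2−11)² = 9 + 81 = 90
|WD|² = (7.5−6)² + (2−7.5)² = 2.25 + 30.25 = 32.5
|WE|² = (7.5−2.5)² + (2−4.5)² = 25 + 6.25 = 31.25
|WF|² = (7.5−4.5)² + (2−7.5)² = 9 + 30.25 = 39.25
|WG|² = (7.5−10)² + (2−4.5)² = 6.25 + 6.25 = 12.5
|WH|² = (7.5−11.5)² + (2−10.5)² = 16 + 72.25 = 88.25
|WJ|² = (7.5−0.5)² + (2−5)² = 49 + 9 = 58
Minimum is at G.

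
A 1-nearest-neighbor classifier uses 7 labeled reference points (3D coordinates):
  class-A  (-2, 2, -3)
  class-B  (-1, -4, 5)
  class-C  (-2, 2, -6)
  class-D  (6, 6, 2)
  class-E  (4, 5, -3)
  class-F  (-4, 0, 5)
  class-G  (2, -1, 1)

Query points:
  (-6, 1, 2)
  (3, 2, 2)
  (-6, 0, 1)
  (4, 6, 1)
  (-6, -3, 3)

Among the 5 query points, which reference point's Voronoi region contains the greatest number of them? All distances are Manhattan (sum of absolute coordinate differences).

class-F

(-6, 1, 2) — d to each: class-A:10, class-B:13, class-C:13, class-D:17, class-E:19, class-F:6, class-G:11 → nearest is class-F
(3, 2, 2) — d to each: class-A:10, class-B:13, class-C:13, class-D:7, class-E:9, class-F:12, class-G:5 → nearest is class-G
(-6, 0, 1) — d to each: class-A:10, class-B:13, class-C:13, class-D:19, class-E:19, class-F:6, class-G:9 → nearest is class-F
(4, 6, 1) — d to each: class-A:14, class-B:19, class-C:17, class-D:3, class-E:5, class-F:18, class-G:9 → nearest is class-D
(-6, -3, 3) — d to each: class-A:15, class-B:8, class-C:18, class-D:22, class-E:24, class-F:7, class-G:12 → nearest is class-F
Tally — class-D:1, class-F:3, class-G:1. class-F captures the most (3).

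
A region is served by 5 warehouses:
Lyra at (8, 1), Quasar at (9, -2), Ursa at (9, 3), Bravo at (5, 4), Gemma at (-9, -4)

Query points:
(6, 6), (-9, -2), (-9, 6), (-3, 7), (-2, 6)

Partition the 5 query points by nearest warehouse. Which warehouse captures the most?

Bravo

(6, 6) — d² to each: Lyra:29, Quasar:73, Ursa:18, Bravo:5, Gemma:325 → nearest is Bravo
(-9, -2) — d² to each: Lyra:298, Quasar:324, Ursa:349, Bravo:232, Gemma:4 → nearest is Gemma
(-9, 6) — d² to each: Lyra:314, Quasar:388, Ursa:333, Bravo:200, Gemma:100 → nearest is Gemma
(-3, 7) — d² to each: Lyra:157, Quasar:225, Ursa:160, Bravo:73, Gemma:157 → nearest is Bravo
(-2, 6) — d² to each: Lyra:125, Quasar:185, Ursa:130, Bravo:53, Gemma:149 → nearest is Bravo
Tally — Bravo:3, Gemma:2. Bravo captures the most (3).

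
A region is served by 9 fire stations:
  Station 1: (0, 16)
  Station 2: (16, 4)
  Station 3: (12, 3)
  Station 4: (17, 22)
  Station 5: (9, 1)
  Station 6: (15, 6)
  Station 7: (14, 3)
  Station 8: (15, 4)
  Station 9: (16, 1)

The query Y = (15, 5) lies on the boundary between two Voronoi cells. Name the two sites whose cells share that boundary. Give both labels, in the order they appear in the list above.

Station 6 and Station 8

Squared distances from Y to each site:
d²(Y, Station 1) = 225 + 121 = 346
d²(Y, Station 2) = 1 + 1 = 2
d²(Y, Station 3) = 9 + 4 = 13
d²(Y, Station 4) = 4 + 289 = 293
d²(Y, Station 5) = 36 + 16 = 52
d²(Y, Station 6) = 0 + 1 = 1
d²(Y, Station 7) = 1 + 4 = 5
d²(Y, Station 8) = 0 + 1 = 1
d²(Y, Station 9) = 1 + 16 = 17
Y is equidistant from Station 6 and Station 8 (both at squared distance 1), and every other site is strictly farther — so Y lies on the Station 6–Station 8 Voronoi edge.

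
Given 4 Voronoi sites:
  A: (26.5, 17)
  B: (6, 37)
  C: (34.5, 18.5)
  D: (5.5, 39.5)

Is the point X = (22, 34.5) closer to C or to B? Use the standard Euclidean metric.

Compare squared distances:
|XC|² = (22−34.5)² + (34.5−18.5)² = 156.25 + 256 = 412.25
|XB|² = (22−6)² + (34.5−37)² = 256 + 6.25 = 262.25
412.25 > 262.25, so B is closer.

B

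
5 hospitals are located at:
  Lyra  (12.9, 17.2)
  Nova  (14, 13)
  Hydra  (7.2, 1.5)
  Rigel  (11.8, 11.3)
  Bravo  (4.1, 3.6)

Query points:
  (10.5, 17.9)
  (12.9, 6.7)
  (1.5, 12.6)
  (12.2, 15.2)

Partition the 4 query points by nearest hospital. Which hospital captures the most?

Lyra

(10.5, 17.9) — d² to each: Lyra:6.25, Nova:36.26, Hydra:279.85, Rigel:45.25, Bravo:245.45 → nearest is Lyra
(12.9, 6.7) — d² to each: Lyra:110.25, Nova:40.9, Hydra:59.53, Rigel:22.37, Bravo:87.05 → nearest is Rigel
(1.5, 12.6) — d² to each: Lyra:151.12, Nova:156.41, Hydra:155.7, Rigel:107.78, Bravo:87.76 → nearest is Bravo
(12.2, 15.2) — d² to each: Lyra:4.49, Nova:8.08, Hydra:212.69, Rigel:15.37, Bravo:200.17 → nearest is Lyra
Tally — Lyra:2, Rigel:1, Bravo:1. Lyra captures the most (2).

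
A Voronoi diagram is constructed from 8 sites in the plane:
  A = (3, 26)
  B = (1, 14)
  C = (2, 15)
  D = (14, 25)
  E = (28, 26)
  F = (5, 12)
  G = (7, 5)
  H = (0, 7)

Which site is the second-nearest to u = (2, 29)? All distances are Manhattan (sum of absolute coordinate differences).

C

d(u,A) = |2−3| + |29−26| = 1 + 3 = 4
d(u,B) = |2−1| + |29−14| = 1 + 15 = 16
d(u,C) = |2−2| + |29−15| = 0 + 14 = 14
d(u,D) = |2−14| + |29−25| = 12 + 4 = 16
d(u,E) = |2−28| + |29−26| = 26 + 3 = 29
d(u,F) = |2−5| + |29−12| = 3 + 17 = 20
d(u,G) = |2−7| + |29−5| = 5 + 24 = 29
d(u,H) = |2−0| + |29−7| = 2 + 22 = 24
Sorted ascending: A, C, B, … — the second-nearest is C.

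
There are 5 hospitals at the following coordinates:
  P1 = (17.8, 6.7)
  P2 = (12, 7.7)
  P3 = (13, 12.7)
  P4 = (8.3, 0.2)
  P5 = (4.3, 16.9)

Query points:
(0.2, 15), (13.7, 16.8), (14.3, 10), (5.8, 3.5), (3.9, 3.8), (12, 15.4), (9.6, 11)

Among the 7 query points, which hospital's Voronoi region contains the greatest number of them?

(0.2, 15) — d² to each: P1:378.65, P2:192.53, P3:169.13, P4:284.65, P5:20.42 → nearest is P5
(13.7, 16.8) — d² to each: P1:118.82, P2:85.7, P3:17.3, P4:304.72, P5:88.37 → nearest is P3
(14.3, 10) — d² to each: P1:23.14, P2:10.58, P3:8.98, P4:132.04, P5:147.61 → nearest is P3
(5.8, 3.5) — d² to each: P1:154.24, P2:56.08, P3:136.48, P4:17.14, P5:181.81 → nearest is P4
(3.9, 3.8) — d² to each: P1:201.62, P2:80.82, P3:162.02, P4:32.32, P5:171.77 → nearest is P4
(12, 15.4) — d² to each: P1:109.33, P2:59.29, P3:8.29, P4:244.73, P5:61.54 → nearest is P3
(9.6, 11) — d² to each: P1:85.73, P2:16.65, P3:14.45, P4:118.33, P5:62.9 → nearest is P3
Tally — P3:4, P4:2, P5:1. P3 captures the most (4).

P3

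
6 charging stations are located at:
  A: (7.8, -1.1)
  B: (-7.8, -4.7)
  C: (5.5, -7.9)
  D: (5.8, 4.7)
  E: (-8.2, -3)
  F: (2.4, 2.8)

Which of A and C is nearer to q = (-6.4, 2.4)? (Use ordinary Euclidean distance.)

Compare squared distances:
|qA|² = (-6.4−7.8)² + (2.4−(-1.1))² = 201.64 + 12.25 = 213.89
|qC|² = (-6.4−5.5)² + (2.4−(-7.9))² = 141.61 + 106.09 = 247.7
213.89 < 247.7, so A is closer.

A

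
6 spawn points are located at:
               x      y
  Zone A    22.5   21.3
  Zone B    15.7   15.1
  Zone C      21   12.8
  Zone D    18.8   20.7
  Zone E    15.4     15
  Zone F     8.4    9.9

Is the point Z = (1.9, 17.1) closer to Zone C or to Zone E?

Zone E

Compare squared distances:
d²(Z, Zone C) = (1.9−21)² + (17.1−12.8)² = 364.81 + 18.49 = 383.3
d²(Z, Zone E) = (1.9−15.4)² + (17.1−15)² = 182.25 + 4.41 = 186.66
383.3 > 186.66, so Zone E is closer.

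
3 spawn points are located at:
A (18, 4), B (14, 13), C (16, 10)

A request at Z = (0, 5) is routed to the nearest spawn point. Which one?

Since √ is increasing, it suffices to compare squared distances:
|ZA|² = (0−18)² + (5−4)² = 324 + 1 = 325
|ZB|² = (0−14)² + (5−13)² = 196 + 64 = 260
|ZC|² = (0−16)² + (5−10)² = 256 + 25 = 281
The smallest is to B, so Z lies in the Voronoi region of B.

B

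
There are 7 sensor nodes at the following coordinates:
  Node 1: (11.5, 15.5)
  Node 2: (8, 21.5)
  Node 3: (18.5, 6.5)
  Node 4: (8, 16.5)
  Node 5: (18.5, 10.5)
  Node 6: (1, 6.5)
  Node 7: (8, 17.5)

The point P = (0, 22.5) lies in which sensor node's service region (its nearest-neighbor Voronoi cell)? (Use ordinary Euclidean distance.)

Since √ is increasing, it suffices to compare squared distances:
d²(P, Node 1) = (0−11.5)² + (22.5−15.5)² = 132.25 + 49 = 181.25
d²(P, Node 2) = (0−8)² + (22.5−21.5)² = 64 + 1 = 65
d²(P, Node 3) = (0−18.5)² + (22.5−6.5)² = 342.25 + 256 = 598.25
d²(P, Node 4) = (0−8)² + (22.5−16.5)² = 64 + 36 = 100
d²(P, Node 5) = (0−18.5)² + (22.5−10.5)² = 342.25 + 144 = 486.25
d²(P, Node 6) = (0−1)² + (22.5−6.5)² = 1 + 256 = 257
d²(P, Node 7) = (0−8)² + (22.5−17.5)² = 64 + 25 = 89
Minimum is at Node 2.

Node 2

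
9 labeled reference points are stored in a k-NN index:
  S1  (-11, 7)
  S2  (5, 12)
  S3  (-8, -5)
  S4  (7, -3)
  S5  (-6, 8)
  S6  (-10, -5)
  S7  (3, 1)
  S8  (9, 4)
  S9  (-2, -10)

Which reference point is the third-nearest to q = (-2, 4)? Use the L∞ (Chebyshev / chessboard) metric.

d(q,S1) = max(9, 3) = 9
d(q,S2) = max(7, 8) = 8
d(q,S3) = max(6, 9) = 9
d(q,S4) = max(9, 7) = 9
d(q,S5) = max(4, 4) = 4
d(q,S6) = max(8, 9) = 9
d(q,S7) = max(5, 3) = 5
d(q,S8) = max(11, 0) = 11
d(q,S9) = max(0, 14) = 14
Sorted ascending: S5, S7, S2, S1, … — the third-nearest is S2.

S2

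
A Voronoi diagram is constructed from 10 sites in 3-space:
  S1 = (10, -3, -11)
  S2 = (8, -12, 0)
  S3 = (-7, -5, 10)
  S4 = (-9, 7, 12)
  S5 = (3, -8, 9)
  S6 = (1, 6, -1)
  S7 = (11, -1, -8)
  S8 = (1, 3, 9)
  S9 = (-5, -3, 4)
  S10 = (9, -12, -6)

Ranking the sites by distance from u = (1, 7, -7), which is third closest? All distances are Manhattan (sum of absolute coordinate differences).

d(u,S1) = |1−10| + |7−(-3)| + |-7−(-11)| = 9 + 10 + 4 = 23
d(u,S2) = |1−8| + |7−(-12)| + |-7−0| = 7 + 19 + 7 = 33
d(u,S3) = |1−(-7)| + |7−(-5)| + |-7−10| = 8 + 12 + 17 = 37
d(u,S4) = |1−(-9)| + |7−7| + |-7−12| = 10 + 0 + 19 = 29
d(u,S5) = |1−3| + |7−(-8)| + |-7−9| = 2 + 15 + 16 = 33
d(u,S6) = |1−1| + |7−6| + |-7−(-1)| = 0 + 1 + 6 = 7
d(u,S7) = |1−11| + |7−(-1)| + |-7−(-8)| = 10 + 8 + 1 = 19
d(u,S8) = |1−1| + |7−3| + |-7−9| = 0 + 4 + 16 = 20
d(u,S9) = |1−(-5)| + |7−(-3)| + |-7−4| = 6 + 10 + 11 = 27
d(u, S10) = |1−9| + |7−(-12)| + |-7−(-6)| = 8 + 19 + 1 = 28
Sorted ascending: S6, S7, S8, S1, … — the third-nearest is S8.

S8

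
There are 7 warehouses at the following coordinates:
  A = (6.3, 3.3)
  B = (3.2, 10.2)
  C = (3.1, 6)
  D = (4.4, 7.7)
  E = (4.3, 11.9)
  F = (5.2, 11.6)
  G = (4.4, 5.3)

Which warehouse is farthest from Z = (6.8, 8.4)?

A

Since √ is increasing, it suffices to compare squared distances:
|ZA|² = (6.8−6.3)² + (8.4−3.3)² = 0.25 + 26.01 = 26.26
|ZB|² = (6.8−3.2)² + (8.4−10.2)² = 12.96 + 3.24 = 16.2
|ZC|² = (6.8−3.1)² + (8.4−6)² = 13.69 + 5.76 = 19.45
|ZD|² = (6.8−4.4)² + (8.4−7.7)² = 5.76 + 0.49 = 6.25
|ZE|² = (6.8−4.3)² + (8.4−11.9)² = 6.25 + 12.25 = 18.5
|ZF|² = (6.8−5.2)² + (8.4−11.6)² = 2.56 + 10.24 = 12.8
|ZG|² = (6.8−4.4)² + (8.4−5.3)² = 5.76 + 9.61 = 15.37
The largest is to A.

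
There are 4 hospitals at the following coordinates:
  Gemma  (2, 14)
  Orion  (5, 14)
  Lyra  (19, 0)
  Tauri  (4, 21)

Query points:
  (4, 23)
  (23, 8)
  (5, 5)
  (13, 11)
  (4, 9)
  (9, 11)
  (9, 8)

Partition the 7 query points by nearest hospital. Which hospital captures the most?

(4, 23) — d² to each: Gemma:85, Orion:82, Lyra:754, Tauri:4 → nearest is Tauri
(23, 8) — d² to each: Gemma:477, Orion:360, Lyra:80, Tauri:530 → nearest is Lyra
(5, 5) — d² to each: Gemma:90, Orion:81, Lyra:221, Tauri:257 → nearest is Orion
(13, 11) — d² to each: Gemma:130, Orion:73, Lyra:157, Tauri:181 → nearest is Orion
(4, 9) — d² to each: Gemma:29, Orion:26, Lyra:306, Tauri:144 → nearest is Orion
(9, 11) — d² to each: Gemma:58, Orion:25, Lyra:221, Tauri:125 → nearest is Orion
(9, 8) — d² to each: Gemma:85, Orion:52, Lyra:164, Tauri:194 → nearest is Orion
Tally — Orion:5, Lyra:1, Tauri:1. Orion captures the most (5).

Orion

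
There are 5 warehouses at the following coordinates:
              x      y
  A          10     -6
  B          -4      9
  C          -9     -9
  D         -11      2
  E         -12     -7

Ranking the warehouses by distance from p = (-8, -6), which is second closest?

E

Squared Euclidean distances:
|pA|² = (-8−10)² + (-6−(-6))² = 324 + 0 = 324
|pB|² = (-8−(-4))² + (-6−9)² = 16 + 225 = 241
|pC|² = (-8−(-9))² + (-6−(-9))² = 1 + 9 = 10
|pD|² = (-8−(-11))² + (-6−2)² = 9 + 64 = 73
|pE|² = (-8−(-12))² + (-6−(-7))² = 16 + 1 = 17
Sorted ascending: C, E, D, … — the second-nearest is E.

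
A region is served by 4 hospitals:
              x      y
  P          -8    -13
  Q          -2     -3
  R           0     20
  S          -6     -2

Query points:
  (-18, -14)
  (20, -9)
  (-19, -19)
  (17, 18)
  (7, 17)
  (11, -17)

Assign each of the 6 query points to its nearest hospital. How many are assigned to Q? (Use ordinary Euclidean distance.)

(-18, -14) — d² to each: P:101, Q:377, R:1480, S:288 → nearest is P
(20, -9) — d² to each: P:800, Q:520, R:1241, S:725 → nearest is Q
(-19, -19) — d² to each: P:157, Q:545, R:1882, S:458 → nearest is P
(17, 18) — d² to each: P:1586, Q:802, R:293, S:929 → nearest is R
(7, 17) — d² to each: P:1125, Q:481, R:58, S:530 → nearest is R
(11, -17) — d² to each: P:377, Q:365, R:1490, S:514 → nearest is Q
2 of the 6 points have Q as nearest.

2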